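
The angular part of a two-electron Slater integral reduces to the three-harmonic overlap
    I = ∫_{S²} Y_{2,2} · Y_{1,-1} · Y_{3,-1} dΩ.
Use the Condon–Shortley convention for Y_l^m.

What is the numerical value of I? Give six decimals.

Rules hold: Σm=0, L=6 even, 1≤3≤3.
N = 5·3·7 = 105
Δ = 0!·4!·2!/7! = 1/105
Racah Σ t=0..0: t=0:+1/4 = 1/4
⇒ 3j(2 1 3; 0 0 0)² = 3/35, sgn -1
Racah Σ t=0..0: t=0:+1/48 = 1/48
⇒ 3j(2 1 3; 2 -1 -1)² = 1/105, sgn +1
4πI² = N·(3j₀)²·(3jₘ)² = 3/35
I = -1·√(0.0857143/4π) = -0.08258890

-0.082589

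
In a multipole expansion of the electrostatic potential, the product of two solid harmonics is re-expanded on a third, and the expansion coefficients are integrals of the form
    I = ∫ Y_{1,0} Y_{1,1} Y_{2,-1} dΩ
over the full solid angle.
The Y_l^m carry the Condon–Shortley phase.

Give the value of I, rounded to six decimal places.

Checks pass: Σm=0; 4 even; l₃=2∈[0,2].
(2·1+1)(2·1+1)(2·2+1) = 45
Δ: 0! 2! 2! / 5! → 1/30
sum: t=0:+1/1 = 1/1
3j²(1 1 2; 0 0 0) = Δ·Π!·Σ² = 2/15  (sign +1)
sum: t=0:+1/2 = 1/2
3j²(1 1 2; 0 1 -1) = Δ·Π!·Σ² = 1/10  (sign -1)
combine: 4πI² = 45·2/15·1/10 = 3/5
take √, sign -1: I = -0.21850969

-0.218510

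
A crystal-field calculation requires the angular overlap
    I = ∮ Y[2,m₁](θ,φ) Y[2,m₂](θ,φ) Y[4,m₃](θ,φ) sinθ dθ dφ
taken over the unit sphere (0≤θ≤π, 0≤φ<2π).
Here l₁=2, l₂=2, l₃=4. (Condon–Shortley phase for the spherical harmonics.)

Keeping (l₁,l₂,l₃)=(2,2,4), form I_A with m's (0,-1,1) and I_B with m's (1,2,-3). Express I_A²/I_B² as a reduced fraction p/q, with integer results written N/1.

Same 2,2,4: normalisation and zero-m 3j drop out of the ratio.
A: Δ: 0! 4! 4! / 9! → 1/630; sum: t=0:+1/24 = 1/24; 3j²(2 2 4; 0 -1 1) = Δ·Π!·Σ² = 1/21  (sign -1)
B: Δ: 0! 4! 4! / 9! → 1/630; sum: t=0:+1/144 = 1/144; 3j²(2 2 4; 1 2 -3) = Δ·Π!·Σ² = 1/18  (sign -1)
I_A²/I_B² = (1/21)/(1/18) = 6/7

6/7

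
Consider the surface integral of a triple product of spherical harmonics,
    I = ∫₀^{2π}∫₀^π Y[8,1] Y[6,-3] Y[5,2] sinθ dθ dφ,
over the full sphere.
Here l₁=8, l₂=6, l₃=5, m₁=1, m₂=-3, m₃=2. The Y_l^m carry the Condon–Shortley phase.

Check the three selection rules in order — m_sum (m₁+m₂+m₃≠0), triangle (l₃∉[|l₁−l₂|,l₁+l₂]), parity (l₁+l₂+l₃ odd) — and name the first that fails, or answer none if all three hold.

parity

Σmᵢ = 0  ✓
l₃∈[|l₁−l₂|,l₁+l₂]=[2,14], have l₃=5  ✓
Σlᵢ = 19 ⇒ odd  ✗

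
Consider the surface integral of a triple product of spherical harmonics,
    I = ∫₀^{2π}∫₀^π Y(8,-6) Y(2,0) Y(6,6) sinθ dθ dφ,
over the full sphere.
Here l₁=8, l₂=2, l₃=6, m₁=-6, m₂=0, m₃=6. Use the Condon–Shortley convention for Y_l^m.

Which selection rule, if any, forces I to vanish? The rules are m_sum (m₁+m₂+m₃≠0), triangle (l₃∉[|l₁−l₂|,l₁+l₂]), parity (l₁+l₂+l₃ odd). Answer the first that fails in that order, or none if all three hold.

m₁+m₂+m₃ = -6 + 0 + 6 = 0  ✓
triangle: |8−2|=6 ≤ l₃=6 ≤ 8+2=10  ✓
parity: l₁+l₂+l₃ = 16 is even  ✓

none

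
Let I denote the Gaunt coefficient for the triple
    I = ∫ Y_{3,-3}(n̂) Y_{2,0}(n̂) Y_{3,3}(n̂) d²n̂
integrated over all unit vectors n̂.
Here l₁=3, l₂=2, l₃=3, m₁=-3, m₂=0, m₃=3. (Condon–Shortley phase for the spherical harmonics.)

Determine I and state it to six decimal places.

Rules hold: Σm=0, L=8 even, 1≤3≤5.
N = 7·5·7 = 245
Δ = 2!·4!·2!/9! = 1/3780
Racah Σ t=0..2: t=0:+1/24 t=1:−1/4 t=2:+1/24 = -1/6
⇒ 3j(3 2 3; 0 0 0)² = 4/105, sgn +1
Racah Σ t=2..2: t=2:+1/96 = 1/96
⇒ 3j(3 2 3; -3 0 3)² = 5/84, sgn +1
4πI² = N·(3j₀)²·(3jₘ)² = 5/9
I = +1·√(0.555556/4π) = 0.21026104

0.210261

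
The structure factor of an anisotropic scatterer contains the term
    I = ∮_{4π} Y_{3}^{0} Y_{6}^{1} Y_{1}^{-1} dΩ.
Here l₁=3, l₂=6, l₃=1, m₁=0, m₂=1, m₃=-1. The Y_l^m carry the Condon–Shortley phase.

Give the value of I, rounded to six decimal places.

l₃=1 ∉ [3,9] — triangle fails ⇒ I = 0

0.000000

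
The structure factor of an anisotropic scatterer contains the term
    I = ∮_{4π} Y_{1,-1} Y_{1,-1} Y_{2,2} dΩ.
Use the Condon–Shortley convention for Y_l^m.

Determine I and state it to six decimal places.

Rules hold: Σm=0, L=4 even, 0≤2≤2.
N = 3·3·5 = 45
Δ = 0!·2!·2!/5! = 1/30
Racah Σ t=0..0: t=0:+1/1 = 1/1
⇒ 3j(1 1 2; 0 0 0)² = 2/15, sgn +1
Racah Σ t=0..0: t=0:+1/4 = 1/4
⇒ 3j(1 1 2; -1 -1 2)² = 1/5, sgn +1
4πI² = N·(3j₀)²·(3jₘ)² = 6/5
I = +1·√(1.2/4π) = 0.30901936

0.309019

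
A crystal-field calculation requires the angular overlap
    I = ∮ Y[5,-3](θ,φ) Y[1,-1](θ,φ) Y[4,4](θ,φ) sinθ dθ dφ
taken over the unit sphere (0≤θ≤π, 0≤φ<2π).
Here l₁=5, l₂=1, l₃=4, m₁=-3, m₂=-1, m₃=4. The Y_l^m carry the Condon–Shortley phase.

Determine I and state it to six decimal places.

-0.049106

Rules hold: Σm=0, L=10 even, 4≤4≤6.
N = 11·3·9 = 297
Δ = 2!·8!·0!/11! = 1/495
Racah Σ t=1..1: t=1:−1/576 = -1/576
⇒ 3j(5 1 4; 0 0 0)² = 5/99, sgn -1
Racah Σ t=0..0: t=0:+1/80640 = 1/80640
⇒ 3j(5 1 4; -3 -1 4)² = 1/495, sgn +1
4πI² = N·(3j₀)²·(3jₘ)² = 1/33
I = -1·√(0.030303/4π) = -0.04910640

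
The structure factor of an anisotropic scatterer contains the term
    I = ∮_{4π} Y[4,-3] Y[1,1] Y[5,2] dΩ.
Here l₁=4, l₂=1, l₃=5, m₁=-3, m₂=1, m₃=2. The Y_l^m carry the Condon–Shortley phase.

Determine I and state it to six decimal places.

m-sum 0 ✓  L=10 even ✓  3≤5≤5 ✓
Π(2lᵢ+1) = 9×3×11 = 297
triangle coeff Δ(4,1,5) = 1/495
Σ_t [0,0]: t=0:+1/576 = 1/576
(3j)²=5/99 [(4 1 5; 0 0 0)], sign=-1
Σ_t [0,0]: t=0:+1/10080 = 1/10080
(3j)²=1/165 [(4 1 5; -3 1 2)], sign=-1
⇒ 4πI² = 1/11
I = (+1)√(1/11/(4π)) = 0.08505478

0.085055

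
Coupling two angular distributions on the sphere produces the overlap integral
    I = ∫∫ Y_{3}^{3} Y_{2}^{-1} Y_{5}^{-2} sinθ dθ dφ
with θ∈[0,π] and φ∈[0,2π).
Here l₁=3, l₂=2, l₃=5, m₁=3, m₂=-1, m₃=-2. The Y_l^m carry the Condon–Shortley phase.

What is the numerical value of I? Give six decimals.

0.063396

Checks pass: Σm=0; 10 even; l₃=5∈[1,5].
(2·3+1)(2·2+1)(2·5+1) = 385
Δ: 0! 6! 4! / 11! → 1/2310
sum: t=0:+1/144 = 1/144
3j²(3 2 5; 0 0 0) = Δ·Π!·Σ² = 10/231  (sign -1)
sum: t=0:+1/4320 = 1/4320
3j²(3 2 5; 3 -1 -2) = Δ·Π!·Σ² = 1/330  (sign -1)
combine: 4πI² = 385·10/231·1/330 = 5/99
take √, sign +1: I = 0.06339609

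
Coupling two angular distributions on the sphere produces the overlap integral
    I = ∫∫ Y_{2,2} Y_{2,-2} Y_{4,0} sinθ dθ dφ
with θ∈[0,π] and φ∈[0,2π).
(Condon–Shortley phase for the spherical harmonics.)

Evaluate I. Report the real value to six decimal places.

Rules hold: Σm=0, L=8 even, 0≤4≤4.
N = 5·5·9 = 225
Δ = 0!·4!·4!/9! = 1/630
Racah Σ t=0..0: t=0:+1/16 = 1/16
⇒ 3j(2 2 4; 0 0 0)² = 2/35, sgn +1
Racah Σ t=0..0: t=0:+1/576 = 1/576
⇒ 3j(2 2 4; 2 -2 0)² = 1/630, sgn +1
4πI² = N·(3j₀)²·(3jₘ)² = 1/49
I = +1·√(0.0204082/4π) = 0.04029926

0.040299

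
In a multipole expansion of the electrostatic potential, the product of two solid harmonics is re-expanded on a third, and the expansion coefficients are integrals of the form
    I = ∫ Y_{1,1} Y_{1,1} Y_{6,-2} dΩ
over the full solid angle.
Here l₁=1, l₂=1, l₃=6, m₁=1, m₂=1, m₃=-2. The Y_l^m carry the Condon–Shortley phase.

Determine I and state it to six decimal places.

triangle: need 0≤l₃≤2, have 6; I=0

0.000000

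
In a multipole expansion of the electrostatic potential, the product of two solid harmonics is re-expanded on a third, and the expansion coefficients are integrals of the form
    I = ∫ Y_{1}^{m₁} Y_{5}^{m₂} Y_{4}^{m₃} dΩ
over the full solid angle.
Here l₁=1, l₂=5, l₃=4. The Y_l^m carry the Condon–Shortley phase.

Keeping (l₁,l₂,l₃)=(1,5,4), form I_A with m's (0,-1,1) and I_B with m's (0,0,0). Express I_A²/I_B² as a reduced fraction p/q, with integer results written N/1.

24/25

Same 1,5,4: normalisation and zero-m 3j drop out of the ratio.
A: Δ: 2! 0! 8! / 11! → 1/495; sum: t=1:−1/720 = -1/720; 3j²(1 5 4; 0 -1 1) = Δ·Π!·Σ² = 8/165  (sign +1)
B: Δ: 2! 0! 8! / 11! → 1/495; sum: t=1:−1/576 = -1/576; 3j²(1 5 4; 0 0 0) = Δ·Π!·Σ² = 5/99  (sign -1)
I_A²/I_B² = (8/165)/(5/99) = 24/25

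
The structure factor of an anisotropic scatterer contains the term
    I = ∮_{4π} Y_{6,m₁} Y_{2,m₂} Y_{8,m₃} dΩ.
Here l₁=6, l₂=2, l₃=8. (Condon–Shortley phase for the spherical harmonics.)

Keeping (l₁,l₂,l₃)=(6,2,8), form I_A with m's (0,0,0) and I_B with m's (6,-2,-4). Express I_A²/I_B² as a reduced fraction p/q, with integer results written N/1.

784/1

l's match ⇒ only the (l;m) 3-j factors differ between A and B.
A: triangle coeff Δ(6,2,8) = 1/30940; Σ_t [0,0]: t=0:+1/2073600 = 1/2073600; (3j)²=28/1105 [(6 2 8; 0 0 0)], sign=+1
B: triangle coeff Δ(6,2,8) = 1/30940; Σ_t [0,0]: t=0:+1/11496038400 = 1/11496038400; (3j)²=1/30940 [(6 2 8; 6 -2 -4)], sign=+1
I_A²/I_B² = (28/1105)/(1/30940) = 784/1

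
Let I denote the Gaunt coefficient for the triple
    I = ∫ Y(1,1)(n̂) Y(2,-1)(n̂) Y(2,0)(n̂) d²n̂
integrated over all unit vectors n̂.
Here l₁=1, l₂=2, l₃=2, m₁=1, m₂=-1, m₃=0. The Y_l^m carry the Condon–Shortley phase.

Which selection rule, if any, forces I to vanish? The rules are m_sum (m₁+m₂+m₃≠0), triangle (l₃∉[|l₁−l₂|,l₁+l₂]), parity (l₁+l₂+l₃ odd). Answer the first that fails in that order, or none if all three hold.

Σmᵢ = 0  ✓
l₃∈[|l₁−l₂|,l₁+l₂]=[1,3], have l₃=2  ✓
Σlᵢ = 5 ⇒ odd  ✗

parity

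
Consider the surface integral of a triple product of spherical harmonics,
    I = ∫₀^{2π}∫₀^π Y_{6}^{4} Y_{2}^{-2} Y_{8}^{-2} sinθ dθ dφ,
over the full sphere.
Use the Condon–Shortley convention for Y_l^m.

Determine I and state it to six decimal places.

0.032867

Checks pass: Σm=0; 16 even; l₃=8∈[4,8].
(2·6+1)(2·2+1)(2·8+1) = 1105
Δ: 0! 12! 4! / 17! → 1/30940
sum: t=0:+1/2073600 = 1/2073600
3j²(6 2 8; 0 0 0) = Δ·Π!·Σ² = 28/1105  (sign +1)
sum: t=0:+1/174182400 = 1/174182400
3j²(6 2 8; 4 -2 -2) = Δ·Π!·Σ² = 3/6188  (sign +1)
combine: 4πI² = 1105·28/1105·3/6188 = 3/221
take √, sign +1: I = 0.03286696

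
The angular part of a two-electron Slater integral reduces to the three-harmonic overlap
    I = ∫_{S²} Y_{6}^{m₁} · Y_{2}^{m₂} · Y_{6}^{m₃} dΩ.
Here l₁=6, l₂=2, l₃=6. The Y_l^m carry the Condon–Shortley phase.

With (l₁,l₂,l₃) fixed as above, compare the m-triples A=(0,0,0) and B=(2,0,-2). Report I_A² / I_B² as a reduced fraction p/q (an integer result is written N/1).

Same 6,2,6: normalisation and zero-m 3j drop out of the ratio.
A: Δ: 2! 10! 2! / 15! → 1/90090; sum: t=0:+1/69120 t=1:−1/14400 t=2:+1/69120 = -7/172800; 3j²(6 2 6; 0 0 0) = Δ·Π!·Σ² = 14/715  (sign -1)
B: Δ: 2! 10! 2! / 15! → 1/90090; sum: t=0:+1/69120 t=1:−1/30240 t=2:+1/322560 = -1/64512; 3j²(6 2 6; 2 0 -2) = Δ·Π!·Σ² = 10/1001  (sign -1)
I_A²/I_B² = (14/715)/(10/1001) = 49/25

49/25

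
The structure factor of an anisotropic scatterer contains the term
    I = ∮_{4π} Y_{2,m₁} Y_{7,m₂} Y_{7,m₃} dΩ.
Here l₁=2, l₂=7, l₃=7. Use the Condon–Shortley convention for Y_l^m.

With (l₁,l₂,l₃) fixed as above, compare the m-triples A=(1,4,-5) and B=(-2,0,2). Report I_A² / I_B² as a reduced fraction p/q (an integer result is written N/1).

27/28

l's match ⇒ only the (l;m) 3-j factors differ between A and B.
A: triangle coeff Δ(2,7,7) = 1/185640; Σ_t [0,1]: t=0:+1/79833600 t=1:−1/14515200 = -1/17740800; (3j)²=729/30940 [(2 7 7; 1 4 -5)], sign=-1
B: triangle coeff Δ(2,7,7) = 1/185640; Σ_t [2,2]: t=2:+1/2419200 = 1/2419200; (3j)²=27/1105 [(2 7 7; -2 0 2)], sign=-1
I_A²/I_B² = (729/30940)/(27/1105) = 27/28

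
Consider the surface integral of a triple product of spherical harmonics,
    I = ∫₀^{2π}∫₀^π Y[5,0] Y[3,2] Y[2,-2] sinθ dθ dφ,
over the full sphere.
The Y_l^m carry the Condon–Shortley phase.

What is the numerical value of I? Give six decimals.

m-sum 0 ✓  L=10 even ✓  2≤2≤8 ✓
Π(2lᵢ+1) = 11×7×5 = 385
triangle coeff Δ(5,3,2) = 1/2310
Σ_t [3,3]: t=3:−1/144 = -1/144
(3j)²=10/231 [(5 3 2; 0 0 0)], sign=-1
Σ_t [5,5]: t=5:−1/2880 = -1/2880
(3j)²=1/462 [(5 3 2; 0 2 -2)], sign=-1
⇒ 4πI² = 25/693
I = (+1)√(25/693/(4π)) = 0.05357948

0.053579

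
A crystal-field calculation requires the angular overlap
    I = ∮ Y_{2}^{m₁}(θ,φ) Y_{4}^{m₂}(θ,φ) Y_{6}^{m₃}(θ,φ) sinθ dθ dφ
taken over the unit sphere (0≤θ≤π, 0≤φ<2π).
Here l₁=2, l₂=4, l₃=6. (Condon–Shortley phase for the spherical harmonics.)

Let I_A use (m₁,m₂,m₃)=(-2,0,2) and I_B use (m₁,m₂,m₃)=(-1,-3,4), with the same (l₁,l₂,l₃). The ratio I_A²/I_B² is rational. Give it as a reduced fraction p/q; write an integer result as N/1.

7/24

l's match ⇒ only the (l;m) 3-j factors differ between A and B.
A: triangle coeff Δ(2,4,6) = 1/6435; Σ_t [0,0]: t=0:+1/13824 = 1/13824; (3j)²=14/1287 [(2 4 6; -2 0 2)], sign=+1
B: triangle coeff Δ(2,4,6) = 1/6435; Σ_t [0,0]: t=0:+1/30240 = 1/30240; (3j)²=16/429 [(2 4 6; -1 -3 4)], sign=+1
I_A²/I_B² = (14/1287)/(16/429) = 7/24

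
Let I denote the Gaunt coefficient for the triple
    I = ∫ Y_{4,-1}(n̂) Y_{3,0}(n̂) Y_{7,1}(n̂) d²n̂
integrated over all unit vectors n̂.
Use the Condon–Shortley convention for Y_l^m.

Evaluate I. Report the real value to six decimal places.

Rules hold: Σm=0, L=14 even, 1≤7≤7.
N = 9·7·15 = 945
Δ = 0!·8!·6!/15! = 1/45045
Racah Σ t=0..0: t=0:+1/20736 = 1/20736
⇒ 3j(4 3 7; 0 0 0)² = 35/1287, sgn -1
Racah Σ t=0..0: t=0:+1/25920 = 1/25920
⇒ 3j(4 3 7; -1 0 1)² = 32/1287, sgn +1
4πI² = N·(3j₀)²·(3jₘ)² = 39200/61347
I = -1·√(0.638988/4π) = -0.22549735

-0.225497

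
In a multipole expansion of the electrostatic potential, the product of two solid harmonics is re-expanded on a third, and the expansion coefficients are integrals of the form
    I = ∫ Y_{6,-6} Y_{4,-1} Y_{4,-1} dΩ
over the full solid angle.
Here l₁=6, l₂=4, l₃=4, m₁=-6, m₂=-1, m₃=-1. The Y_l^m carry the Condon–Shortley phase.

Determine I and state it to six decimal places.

0.000000

Σmᵢ = -8 ≠ 0, so the φ-integral vanishes; I = 0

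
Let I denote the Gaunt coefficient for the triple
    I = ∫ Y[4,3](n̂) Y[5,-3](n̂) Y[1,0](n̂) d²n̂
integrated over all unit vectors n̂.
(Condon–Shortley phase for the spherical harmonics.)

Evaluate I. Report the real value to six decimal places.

-0.196426

m-sum 0 ✓  L=10 even ✓  1≤1≤9 ✓
Π(2lᵢ+1) = 9×11×3 = 297
triangle coeff Δ(4,5,1) = 1/495
Σ_t [4,4]: t=4:+1/576 = 1/576
(3j)²=5/99 [(4 5 1; 0 0 0)], sign=-1
Σ_t [1,1]: t=1:−1/5040 = -1/5040
(3j)²=16/495 [(4 5 1; 3 -3 0)], sign=+1
⇒ 4πI² = 16/33
I = (-1)√(16/33/(4π)) = -0.19642560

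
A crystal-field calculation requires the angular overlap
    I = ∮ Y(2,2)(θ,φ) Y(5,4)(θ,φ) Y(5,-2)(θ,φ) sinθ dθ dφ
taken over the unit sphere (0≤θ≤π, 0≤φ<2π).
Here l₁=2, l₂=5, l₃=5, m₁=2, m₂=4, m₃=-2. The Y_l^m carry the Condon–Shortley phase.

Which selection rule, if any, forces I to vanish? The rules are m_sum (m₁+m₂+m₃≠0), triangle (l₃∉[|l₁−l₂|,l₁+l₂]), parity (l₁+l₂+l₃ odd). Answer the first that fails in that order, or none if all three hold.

m_sum

m₁+m₂+m₃ = 2 + 4 − 2 = 4  ✗
triangle: |2−5|=3 ≤ l₃=5 ≤ 2+5=7
parity: l₁+l₂+l₃ = 12 is even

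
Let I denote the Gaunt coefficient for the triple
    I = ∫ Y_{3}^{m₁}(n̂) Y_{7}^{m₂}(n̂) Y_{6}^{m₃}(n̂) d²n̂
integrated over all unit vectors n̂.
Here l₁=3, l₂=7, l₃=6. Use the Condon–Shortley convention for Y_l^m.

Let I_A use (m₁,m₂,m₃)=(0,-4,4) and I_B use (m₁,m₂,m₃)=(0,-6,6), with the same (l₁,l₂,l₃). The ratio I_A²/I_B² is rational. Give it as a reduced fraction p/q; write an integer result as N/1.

Same 3,7,6: normalisation and zero-m 3j drop out of the ratio.
A: Δ: 4! 2! 10! / 17! → 1/2042040; sum: t=1:−1/967680 t=2:+1/1451520 t=3:−1/43545600 = -1/2721600; 3j²(3 7 6; 0 -4 4) = Δ·Π!·Σ² = 32/7735  (sign -1)
B: Δ: 4! 2! 10! / 17! → 1/2042040; sum: t=1:−1/43545600 = -1/43545600; 3j²(3 7 6; 0 -6 6) = Δ·Π!·Σ² = 33/1190  (sign -1)
I_A²/I_B² = (32/7735)/(33/1190) = 64/429

64/429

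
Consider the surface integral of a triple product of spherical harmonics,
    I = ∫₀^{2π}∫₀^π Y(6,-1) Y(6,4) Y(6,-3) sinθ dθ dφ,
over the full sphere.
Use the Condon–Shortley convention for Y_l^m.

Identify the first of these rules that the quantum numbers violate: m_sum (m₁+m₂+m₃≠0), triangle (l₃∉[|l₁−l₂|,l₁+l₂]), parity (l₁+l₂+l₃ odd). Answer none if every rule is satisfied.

Σmᵢ = 0  ✓
l₃∈[|l₁−l₂|,l₁+l₂]=[0,12], have l₃=6  ✓
Σlᵢ = 18 ⇒ even  ✓

none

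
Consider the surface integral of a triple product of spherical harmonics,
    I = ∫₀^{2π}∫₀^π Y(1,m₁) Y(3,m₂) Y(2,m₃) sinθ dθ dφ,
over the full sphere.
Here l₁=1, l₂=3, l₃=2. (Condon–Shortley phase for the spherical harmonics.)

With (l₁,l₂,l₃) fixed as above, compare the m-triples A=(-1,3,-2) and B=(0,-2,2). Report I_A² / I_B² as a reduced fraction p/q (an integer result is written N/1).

3/1

Same 1,3,2: normalisation and zero-m 3j drop out of the ratio.
A: Δ: 2! 0! 4! / 7! → 1/105; sum: t=2:+1/48 = 1/48; 3j²(1 3 2; -1 3 -2) = Δ·Π!·Σ² = 1/7  (sign +1)
B: Δ: 2! 0! 4! / 7! → 1/105; sum: t=1:−1/24 = -1/24; 3j²(1 3 2; 0 -2 2) = Δ·Π!·Σ² = 1/21  (sign -1)
I_A²/I_B² = (1/7)/(1/21) = 3/1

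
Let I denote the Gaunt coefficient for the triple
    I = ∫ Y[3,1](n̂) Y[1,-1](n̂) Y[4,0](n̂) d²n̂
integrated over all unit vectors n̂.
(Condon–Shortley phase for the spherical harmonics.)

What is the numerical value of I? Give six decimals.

0.150786

Checks pass: Σm=0; 8 even; l₃=4∈[2,4].
(2·3+1)(2·1+1)(2·4+1) = 189
Δ: 0! 6! 2! / 9! → 1/252
sum: t=0:+1/36 = 1/36
3j²(3 1 4; 0 0 0) = Δ·Π!·Σ² = 4/63  (sign +1)
sum: t=0:+1/96 = 1/96
3j²(3 1 4; 1 -1 0) = Δ·Π!·Σ² = 1/42  (sign +1)
combine: 4πI² = 189·4/63·1/42 = 2/7
take √, sign +1: I = 0.15078601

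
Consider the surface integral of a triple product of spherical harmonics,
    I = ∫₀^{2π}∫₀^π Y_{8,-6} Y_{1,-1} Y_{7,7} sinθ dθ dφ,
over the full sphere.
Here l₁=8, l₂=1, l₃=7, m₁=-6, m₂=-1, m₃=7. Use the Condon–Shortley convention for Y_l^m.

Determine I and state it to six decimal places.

m-sum 0 ✓  L=16 even ✓  7≤7≤9 ✓
Π(2lᵢ+1) = 17×3×15 = 765
triangle coeff Δ(8,1,7) = 1/2040
Σ_t [1,1]: t=1:−1/25401600 = -1/25401600
(3j)²=8/255 [(8 1 7; 0 0 0)], sign=+1
Σ_t [0,0]: t=0:+1/174356582400 = 1/174356582400
(3j)²=1/2040 [(8 1 7; -6 -1 7)], sign=+1
⇒ 4πI² = 1/85
I = (+1)√(1/85/(4π)) = 0.03059748

0.030597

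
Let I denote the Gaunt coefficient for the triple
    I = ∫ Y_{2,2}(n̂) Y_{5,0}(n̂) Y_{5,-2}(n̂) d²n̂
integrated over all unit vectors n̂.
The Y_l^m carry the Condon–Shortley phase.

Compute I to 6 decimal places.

Checks pass: Σm=0; 12 even; l₃=5∈[3,7].
(2·2+1)(2·5+1)(2·5+1) = 605
Δ: 2! 2! 8! / 13! → 1/38610
sum: t=0:+1/2880 t=1:−1/576 t=2:+1/2880 = -1/960
3j²(2 5 5; 0 0 0) = Δ·Π!·Σ² = 10/429  (sign +1)
sum: t=0:+1/2880 = 1/2880
3j²(2 5 5; 2 0 -2) = Δ·Π!·Σ² = 14/429  (sign -1)
combine: 4πI² = 605·10/429·14/429 = 700/1521
take √, sign -1: I = -0.19137248

-0.191372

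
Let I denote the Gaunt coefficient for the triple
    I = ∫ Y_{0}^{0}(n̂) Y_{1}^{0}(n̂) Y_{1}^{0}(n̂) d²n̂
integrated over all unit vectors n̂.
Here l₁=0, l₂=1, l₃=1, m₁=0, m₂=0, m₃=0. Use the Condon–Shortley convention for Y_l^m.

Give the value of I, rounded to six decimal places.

m-sum 0 ✓  L=2 even ✓  1≤1≤1 ✓
Π(2lᵢ+1) = 1×3×3 = 9
triangle coeff Δ(0,1,1) = 1/3
Σ_t [0,0]: t=0:+1/1 = 1/1
(3j)²=1/3 [(0 1 1; 0 0 0)], sign=-1
(m-triple is (0,0,0) — same symbol as above.)
⇒ 4πI² = 1/1
I = (+1)√(1/1/(4π)) = 0.28209479

0.282095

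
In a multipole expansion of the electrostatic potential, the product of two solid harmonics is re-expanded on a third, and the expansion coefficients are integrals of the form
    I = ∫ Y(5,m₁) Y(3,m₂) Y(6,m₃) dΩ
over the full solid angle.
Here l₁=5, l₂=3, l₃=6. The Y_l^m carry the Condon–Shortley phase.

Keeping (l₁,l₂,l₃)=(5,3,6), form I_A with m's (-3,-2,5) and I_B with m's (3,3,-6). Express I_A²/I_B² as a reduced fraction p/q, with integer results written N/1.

l's match ⇒ only the (l;m) 3-j factors differ between A and B.
A: triangle coeff Δ(5,3,6) = 1/675675; Σ_t [0,1]: t=0:+1/483840 t=1:−1/120960 = -1/161280; (3j)²=2/91 [(5 3 6; -3 -2 5)], sign=+1
B: triangle coeff Δ(5,3,6) = 1/675675; Σ_t [2,2]: t=2:+1/1935360 = 1/1935360; (3j)²=1/91 [(5 3 6; 3 3 -6)], sign=+1
I_A²/I_B² = (2/91)/(1/91) = 2/1

2/1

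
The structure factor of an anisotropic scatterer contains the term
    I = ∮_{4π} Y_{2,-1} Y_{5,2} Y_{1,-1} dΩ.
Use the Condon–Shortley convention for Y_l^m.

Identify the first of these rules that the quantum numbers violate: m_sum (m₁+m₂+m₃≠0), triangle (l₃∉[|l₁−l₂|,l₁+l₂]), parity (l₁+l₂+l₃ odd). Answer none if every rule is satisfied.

m₁+m₂+m₃ = -1 + 2 − 1 = 0  ✓
triangle: |2−5|=3 ≤ l₃=1 ≤ 2+5=7  ✗
parity: l₁+l₂+l₃ = 8 is even

triangle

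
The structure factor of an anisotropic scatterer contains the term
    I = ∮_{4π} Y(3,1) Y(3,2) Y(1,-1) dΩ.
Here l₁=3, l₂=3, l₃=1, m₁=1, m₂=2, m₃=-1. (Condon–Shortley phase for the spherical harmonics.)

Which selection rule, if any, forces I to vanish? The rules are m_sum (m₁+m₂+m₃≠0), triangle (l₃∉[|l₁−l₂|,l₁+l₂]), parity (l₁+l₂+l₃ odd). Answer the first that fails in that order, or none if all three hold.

Σmᵢ = 2  ✗
l₃∈[|l₁−l₂|,l₁+l₂]=[0,6], have l₃=1
Σlᵢ = 7 ⇒ odd

m_sum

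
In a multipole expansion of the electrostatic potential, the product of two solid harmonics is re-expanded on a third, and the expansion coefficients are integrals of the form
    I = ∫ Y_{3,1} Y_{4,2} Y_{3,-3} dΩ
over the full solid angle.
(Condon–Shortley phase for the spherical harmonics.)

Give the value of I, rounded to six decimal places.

Rules hold: Σm=0, L=10 even, 1≤3≤7.
N = 7·9·7 = 441
Δ = 4!·2!·4!/11! = 1/34650
Racah Σ t=1..3: t=1:−1/72 t=2:+1/16 t=3:−1/72 = 5/144
⇒ 3j(3 4 3; 0 0 0)² = 2/77, sgn -1
Racah Σ t=2..2: t=2:+1/192 = 1/192
⇒ 3j(3 4 3; 1 2 -3)² = 3/77, sgn +1
4πI² = N·(3j₀)²·(3jₘ)² = 54/121
I = -1·√(0.446281/4π) = -0.18845135

-0.188451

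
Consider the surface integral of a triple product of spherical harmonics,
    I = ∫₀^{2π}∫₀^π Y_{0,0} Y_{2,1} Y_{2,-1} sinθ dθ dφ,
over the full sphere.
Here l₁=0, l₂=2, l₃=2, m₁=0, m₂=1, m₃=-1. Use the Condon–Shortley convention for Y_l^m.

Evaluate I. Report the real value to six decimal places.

-0.282095

Rules hold: Σm=0, L=4 even, 2≤2≤2.
N = 1·5·5 = 25
Δ = 0!·0!·4!/5! = 1/5
Racah Σ t=0..0: t=0:+1/4 = 1/4
⇒ 3j(0 2 2; 0 0 0)² = 1/5, sgn +1
Racah Σ t=0..0: t=0:+1/6 = 1/6
⇒ 3j(0 2 2; 0 1 -1)² = 1/5, sgn -1
4πI² = N·(3j₀)²·(3jₘ)² = 1/1
I = -1·√(1/4π) = -0.28209479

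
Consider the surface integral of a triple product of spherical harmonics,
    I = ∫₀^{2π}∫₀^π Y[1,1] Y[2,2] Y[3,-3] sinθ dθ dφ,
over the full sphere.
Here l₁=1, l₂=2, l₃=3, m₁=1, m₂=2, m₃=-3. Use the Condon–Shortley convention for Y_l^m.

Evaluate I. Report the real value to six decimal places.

Checks pass: Σm=0; 6 even; l₃=3∈[1,3].
(2·1+1)(2·2+1)(2·3+1) = 105
Δ: 0! 2! 4! / 7! → 1/105
sum: t=0:+1/4 = 1/4
3j²(1 2 3; 0 0 0) = Δ·Π!·Σ² = 3/35  (sign -1)
sum: t=0:+1/48 = 1/48
3j²(1 2 3; 1 2 -3) = Δ·Π!·Σ² = 1/7  (sign +1)
combine: 4πI² = 105·3/35·1/7 = 9/7
take √, sign -1: I = -0.31986543

-0.319865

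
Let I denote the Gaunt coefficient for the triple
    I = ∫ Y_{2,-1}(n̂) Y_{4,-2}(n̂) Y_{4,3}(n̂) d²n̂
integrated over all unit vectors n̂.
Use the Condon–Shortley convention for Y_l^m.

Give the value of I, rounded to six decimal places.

-0.187702

Checks pass: Σm=0; 10 even; l₃=4∈[2,6].
(2·2+1)(2·4+1)(2·4+1) = 405
Δ: 2! 2! 6! / 11! → 1/13860
sum: t=0:+1/192 t=1:−1/36 t=2:+1/192 = -5/288
3j²(2 4 4; 0 0 0) = Δ·Π!·Σ² = 20/693  (sign -1)
sum: t=1:−1/240 t=2:+1/1440 = -1/288
3j²(2 4 4; -1 -2 3) = Δ·Π!·Σ² = 5/132  (sign +1)
combine: 4πI² = 405·20/693·5/132 = 375/847
take √, sign -1: I = -0.18770204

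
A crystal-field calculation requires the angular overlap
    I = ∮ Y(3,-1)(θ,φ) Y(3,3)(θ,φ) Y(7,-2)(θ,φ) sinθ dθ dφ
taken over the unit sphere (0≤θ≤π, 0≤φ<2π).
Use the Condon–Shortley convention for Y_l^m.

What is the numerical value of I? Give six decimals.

0.000000

l₃=7 ∉ [0,6] — triangle fails ⇒ I = 0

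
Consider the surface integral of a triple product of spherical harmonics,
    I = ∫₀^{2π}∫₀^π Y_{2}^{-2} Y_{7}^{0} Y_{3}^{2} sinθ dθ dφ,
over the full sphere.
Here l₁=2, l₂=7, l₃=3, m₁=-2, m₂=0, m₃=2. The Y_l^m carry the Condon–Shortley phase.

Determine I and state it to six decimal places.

0.000000

|2−7|≤3≤2+7 violated ⇒ I = 0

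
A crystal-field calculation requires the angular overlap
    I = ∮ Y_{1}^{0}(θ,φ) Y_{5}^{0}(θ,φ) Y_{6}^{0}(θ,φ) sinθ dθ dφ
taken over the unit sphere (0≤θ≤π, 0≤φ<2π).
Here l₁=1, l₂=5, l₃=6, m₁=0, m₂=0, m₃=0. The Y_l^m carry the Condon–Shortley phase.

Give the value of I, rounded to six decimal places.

0.245154

Rules hold: Σm=0, L=12 even, 4≤6≤6.
N = 3·11·13 = 429
Δ = 0!·2!·10!/13! = 1/858
Racah Σ t=0..0: t=0:+1/14400 = 1/14400
⇒ 3j(1 5 6; 0 0 0)² = 6/143, sgn +1
(m-triple is (0,0,0) — same symbol as above.)
4πI² = N·(3j₀)²·(3jₘ)² = 108/143
I = +1·√(0.755245/4π) = 0.24515397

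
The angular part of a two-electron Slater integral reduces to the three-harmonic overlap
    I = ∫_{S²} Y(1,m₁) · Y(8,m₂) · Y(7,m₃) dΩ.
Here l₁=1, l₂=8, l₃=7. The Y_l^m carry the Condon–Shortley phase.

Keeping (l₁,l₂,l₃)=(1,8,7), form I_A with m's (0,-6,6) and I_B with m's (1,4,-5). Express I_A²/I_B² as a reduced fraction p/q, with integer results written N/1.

14/3

Shared (l₁,l₂,l₃)=(1,8,7): N and (l;000)² cancel in I_A²/I_B².
A: Δ = 2!·0!·14!/17! = 1/2040; Racah Σ t=1..1: t=1:−1/6227020800 = -1/6227020800; ⇒ 3j(1 8 7; 0 -6 6)² = 7/510, sgn +1
B: Δ = 2!·0!·14!/17! = 1/2040; Racah Σ t=0..0: t=0:+1/1916006400 = 1/1916006400; ⇒ 3j(1 8 7; 1 4 -5)² = 1/340, sgn +1
I_A²/I_B² = (7/510)/(1/340) = 14/3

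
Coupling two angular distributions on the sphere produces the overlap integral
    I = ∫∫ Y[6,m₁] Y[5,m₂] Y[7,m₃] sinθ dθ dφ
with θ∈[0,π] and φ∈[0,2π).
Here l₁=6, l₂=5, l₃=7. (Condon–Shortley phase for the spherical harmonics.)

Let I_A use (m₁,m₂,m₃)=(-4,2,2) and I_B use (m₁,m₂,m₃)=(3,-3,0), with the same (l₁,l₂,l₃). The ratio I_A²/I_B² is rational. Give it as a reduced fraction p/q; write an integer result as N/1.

4205/6804

Same 6,5,7: normalisation and zero-m 3j drop out of the ratio.
A: Δ: 4! 8! 6! / 19! → 1/174594420; sum: t=2:+1/19353600 t=3:−1/1451520 t=4:+1/1244160 = 29/174182400; 3j²(6 5 7; -4 2 2) = Δ·Π!·Σ² = 841/554268  (sign -1)
B: Δ: 4! 8! 6! / 19! → 1/174594420; sum: t=0:+1/829440 t=1:−1/1036800 t=2:+1/14515200 = 1/3225600; 3j²(6 5 7; 3 -3 0) = Δ·Π!·Σ² = 567/230945  (sign -1)
I_A²/I_B² = (841/554268)/(567/230945) = 4205/6804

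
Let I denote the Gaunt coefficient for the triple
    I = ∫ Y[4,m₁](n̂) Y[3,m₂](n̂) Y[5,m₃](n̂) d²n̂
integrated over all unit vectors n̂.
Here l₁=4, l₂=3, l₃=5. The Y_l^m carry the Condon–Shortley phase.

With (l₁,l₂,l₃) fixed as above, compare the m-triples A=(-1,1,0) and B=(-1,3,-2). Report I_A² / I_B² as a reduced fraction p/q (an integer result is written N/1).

Same 4,3,5: normalisation and zero-m 3j drop out of the ratio.
A: Δ: 2! 6! 4! / 13! → 1/180180; sum: t=0:+1/5760 t=1:−1/288 t=2:+1/288 = 1/5760; 3j²(4 3 5; -1 1 0) = Δ·Π!·Σ² = 1/12012  (sign -1)
B: Δ: 2! 6! 4! / 13! → 1/180180; sum: t=2:+1/1728 = 1/1728; 3j²(4 3 5; -1 3 -2) = Δ·Π!·Σ² = 25/858  (sign -1)
I_A²/I_B² = (1/12012)/(25/858) = 1/350

1/350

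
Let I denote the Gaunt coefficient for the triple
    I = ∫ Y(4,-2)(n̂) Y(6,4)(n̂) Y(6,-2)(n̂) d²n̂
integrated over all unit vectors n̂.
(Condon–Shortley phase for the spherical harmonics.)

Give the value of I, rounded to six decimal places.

Rules hold: Σm=0, L=16 even, 2≤6≤10.
N = 9·13·13 = 1521
Δ = 4!·4!·8!/17! = 1/15315300
Racah Σ t=0..4: t=0:+1/829440 t=1:−1/25920 t=2:+1/9216 t=3:−1/25920 t=4:+1/829440 = 7/207360
⇒ 3j(4 6 6; 0 0 0)² = 28/2431, sgn +1
Racah Σ t=2..4: t=2:+1/3870720 t=3:−1/181440 t=4:+1/138240 = 23/11612160
⇒ 3j(4 6 6; -2 4 -2)² = 529/204204, sgn +1
4πI² = N·(3j₀)²·(3jₘ)² = 1587/34969
I = +1·√(0.0453831/4π) = 0.06009550

0.060095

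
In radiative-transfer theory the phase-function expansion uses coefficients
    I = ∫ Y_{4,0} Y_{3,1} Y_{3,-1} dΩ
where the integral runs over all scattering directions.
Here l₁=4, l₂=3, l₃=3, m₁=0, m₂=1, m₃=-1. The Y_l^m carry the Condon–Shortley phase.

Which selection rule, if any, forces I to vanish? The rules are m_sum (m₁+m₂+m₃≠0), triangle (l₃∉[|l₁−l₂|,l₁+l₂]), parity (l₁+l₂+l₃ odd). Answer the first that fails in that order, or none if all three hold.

m₁+m₂+m₃ = 0 + 1 − 1 = 0  ✓
triangle: |4−3|=1 ≤ l₃=3 ≤ 4+3=7  ✓
parity: l₁+l₂+l₃ = 10 is even  ✓

none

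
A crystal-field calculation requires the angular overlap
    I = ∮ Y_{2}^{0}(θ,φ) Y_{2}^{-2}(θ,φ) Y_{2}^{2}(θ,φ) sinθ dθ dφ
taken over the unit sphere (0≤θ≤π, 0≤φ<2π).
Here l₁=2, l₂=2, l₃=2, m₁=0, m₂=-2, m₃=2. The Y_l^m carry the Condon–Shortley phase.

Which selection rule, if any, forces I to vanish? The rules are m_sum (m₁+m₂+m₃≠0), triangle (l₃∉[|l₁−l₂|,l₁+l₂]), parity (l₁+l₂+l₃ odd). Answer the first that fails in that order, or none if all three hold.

none

Σmᵢ = 0  ✓
l₃∈[|l₁−l₂|,l₁+l₂]=[0,4], have l₃=2  ✓
Σlᵢ = 6 ⇒ even  ✓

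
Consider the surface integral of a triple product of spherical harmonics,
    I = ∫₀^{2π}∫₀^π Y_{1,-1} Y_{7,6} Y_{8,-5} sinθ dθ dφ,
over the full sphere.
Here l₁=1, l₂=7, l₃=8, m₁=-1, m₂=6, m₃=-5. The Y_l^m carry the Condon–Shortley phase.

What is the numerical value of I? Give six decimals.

-0.052996

Checks pass: Σm=0; 16 even; l₃=8∈[6,8].
(2·1+1)(2·7+1)(2·8+1) = 765
Δ: 0! 2! 14! / 17! → 1/2040
sum: t=0:+1/25401600 = 1/25401600
3j²(1 7 8; 0 0 0) = Δ·Π!·Σ² = 8/255  (sign +1)
sum: t=0:+1/12454041600 = 1/12454041600
3j²(1 7 8; -1 6 -5) = Δ·Π!·Σ² = 1/680  (sign -1)
combine: 4πI² = 765·8/255·1/680 = 3/85
take √, sign -1: I = -0.05299638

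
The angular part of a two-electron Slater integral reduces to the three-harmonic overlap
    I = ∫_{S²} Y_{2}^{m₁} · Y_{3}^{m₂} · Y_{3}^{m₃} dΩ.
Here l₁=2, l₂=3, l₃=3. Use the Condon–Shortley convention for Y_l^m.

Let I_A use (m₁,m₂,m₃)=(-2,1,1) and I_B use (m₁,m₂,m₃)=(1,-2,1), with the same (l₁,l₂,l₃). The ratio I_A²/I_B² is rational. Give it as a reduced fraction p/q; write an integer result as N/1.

8/5

Same 2,3,3: normalisation and zero-m 3j drop out of the ratio.
A: Δ: 2! 2! 4! / 9! → 1/3780; sum: t=2:+1/16 = 1/16; 3j²(2 3 3; -2 1 1) = Δ·Π!·Σ² = 2/35  (sign +1)
B: Δ: 2! 2! 4! / 9! → 1/3780; sum: t=0:+1/12 t=1:−1/48 = 1/16; 3j²(2 3 3; 1 -2 1) = Δ·Π!·Σ² = 1/28  (sign +1)
I_A²/I_B² = (2/35)/(1/28) = 8/5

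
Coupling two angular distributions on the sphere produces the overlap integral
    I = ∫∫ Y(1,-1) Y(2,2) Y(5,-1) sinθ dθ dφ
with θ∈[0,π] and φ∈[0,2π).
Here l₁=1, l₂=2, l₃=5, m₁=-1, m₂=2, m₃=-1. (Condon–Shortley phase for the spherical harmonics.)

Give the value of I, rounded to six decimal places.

|1−2|≤5≤1+2 violated ⇒ I = 0

0.000000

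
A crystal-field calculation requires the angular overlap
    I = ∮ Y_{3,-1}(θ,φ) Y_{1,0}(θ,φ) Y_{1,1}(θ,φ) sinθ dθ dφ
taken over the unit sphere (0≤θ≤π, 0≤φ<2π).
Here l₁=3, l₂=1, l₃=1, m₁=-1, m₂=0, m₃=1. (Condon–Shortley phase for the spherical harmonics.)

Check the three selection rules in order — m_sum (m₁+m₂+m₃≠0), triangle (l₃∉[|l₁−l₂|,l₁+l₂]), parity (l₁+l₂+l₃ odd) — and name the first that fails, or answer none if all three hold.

triangle

Σmᵢ = 0  ✓
l₃∈[|l₁−l₂|,l₁+l₂]=[2,4], have l₃=1  ✗
Σlᵢ = 5 ⇒ odd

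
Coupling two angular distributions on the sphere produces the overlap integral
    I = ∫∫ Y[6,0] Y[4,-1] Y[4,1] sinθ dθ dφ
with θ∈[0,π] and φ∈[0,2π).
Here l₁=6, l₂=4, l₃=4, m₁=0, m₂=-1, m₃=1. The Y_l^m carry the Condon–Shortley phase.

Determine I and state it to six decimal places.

0.007113

Rules hold: Σm=0, L=14 even, 2≤4≤10.
N = 13·9·9 = 1053
Δ = 6!·6!·2!/15! = 1/1261260
Racah Σ t=2..4: t=2:+1/4608 t=3:−1/1296 t=4:+1/4608 = -7/20736
⇒ 3j(6 4 4; 0 0 0)² = 20/1287, sgn -1
Racah Σ t=1..3: t=1:−1/28800 t=2:+1/2304 t=3:−1/2592 = 7/518400
⇒ 3j(6 4 4; 0 -1 1)² = 1/25740, sgn -1
4πI² = N·(3j₀)²·(3jₘ)² = 1/1573
I = +1·√(0.000635728/4π) = 0.00711264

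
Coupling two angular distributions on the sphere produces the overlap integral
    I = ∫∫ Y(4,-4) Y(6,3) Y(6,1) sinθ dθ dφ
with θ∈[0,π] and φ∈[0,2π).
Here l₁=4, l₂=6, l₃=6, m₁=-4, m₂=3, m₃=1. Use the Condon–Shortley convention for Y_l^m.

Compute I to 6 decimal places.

-0.167630

Rules hold: Σm=0, L=16 even, 2≤6≤10.
N = 9·13·13 = 1521
Δ = 4!·4!·8!/17! = 1/15315300
Racah Σ t=0..4: t=0:+1/829440 t=1:−1/25920 t=2:+1/9216 t=3:−1/25920 t=4:+1/829440 = 7/207360
⇒ 3j(4 6 6; 0 0 0)² = 28/2431, sgn +1
Racah Σ t=4..4: t=4:+1/414720 = 1/414720
⇒ 3j(4 6 6; -4 3 1)² = 49/2431, sgn -1
4πI² = N·(3j₀)²·(3jₘ)² = 12348/34969
I = -1·√(0.353113/4π) = -0.16763001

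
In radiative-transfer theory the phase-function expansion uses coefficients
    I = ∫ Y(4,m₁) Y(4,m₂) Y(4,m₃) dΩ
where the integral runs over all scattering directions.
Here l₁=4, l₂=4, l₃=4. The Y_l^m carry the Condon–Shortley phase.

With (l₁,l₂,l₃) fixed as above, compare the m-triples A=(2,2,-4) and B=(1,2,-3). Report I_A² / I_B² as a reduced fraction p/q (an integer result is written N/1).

9/1

Shared (l₁,l₂,l₃)=(4,4,4): N and (l;000)² cancel in I_A²/I_B².
A: Δ = 4!·4!·4!/13! = 1/450450; Racah Σ t=2..2: t=2:+1/2304 = 1/2304; ⇒ 3j(4 4 4; 2 2 -4)² = 5/143, sgn +1
B: Δ = 4!·4!·4!/13! = 1/450450; Racah Σ t=2..3: t=2:+1/576 t=3:−1/864 = 1/1728; ⇒ 3j(4 4 4; 1 2 -3)² = 5/1287, sgn -1
I_A²/I_B² = (5/143)/(5/1287) = 9/1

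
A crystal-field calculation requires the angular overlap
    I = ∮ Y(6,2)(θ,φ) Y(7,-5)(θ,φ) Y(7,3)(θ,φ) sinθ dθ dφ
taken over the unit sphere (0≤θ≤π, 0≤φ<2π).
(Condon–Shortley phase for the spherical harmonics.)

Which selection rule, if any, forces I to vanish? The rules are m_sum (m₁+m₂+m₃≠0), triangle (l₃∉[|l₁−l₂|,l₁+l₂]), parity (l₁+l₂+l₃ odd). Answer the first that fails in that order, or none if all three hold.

none

azimuthal sum: 2 − 5 + 3 = 0  ✓
1 ≤ 7 ≤ 13 (triangle on l)  ✓
L = 6 + 7 + 7 = 20 (even)  ✓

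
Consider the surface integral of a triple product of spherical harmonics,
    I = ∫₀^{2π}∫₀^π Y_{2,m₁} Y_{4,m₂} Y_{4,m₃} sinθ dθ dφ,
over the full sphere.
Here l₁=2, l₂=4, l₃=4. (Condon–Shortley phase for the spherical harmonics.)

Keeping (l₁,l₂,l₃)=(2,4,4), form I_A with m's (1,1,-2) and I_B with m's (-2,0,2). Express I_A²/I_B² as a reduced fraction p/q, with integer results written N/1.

9/20

Shared (l₁,l₂,l₃)=(2,4,4): N and (l;000)² cancel in I_A²/I_B².
A: Δ = 2!·2!·6!/11! = 1/13860; Racah Σ t=0..1: t=0:+1/240 t=1:−1/96 = -1/160; ⇒ 3j(2 4 4; 1 1 -2)² = 27/1540, sgn -1
B: Δ = 2!·2!·6!/11! = 1/13860; Racah Σ t=2..2: t=2:+1/192 = 1/192; ⇒ 3j(2 4 4; -2 0 2)² = 3/77, sgn +1
I_A²/I_B² = (27/1540)/(3/77) = 9/20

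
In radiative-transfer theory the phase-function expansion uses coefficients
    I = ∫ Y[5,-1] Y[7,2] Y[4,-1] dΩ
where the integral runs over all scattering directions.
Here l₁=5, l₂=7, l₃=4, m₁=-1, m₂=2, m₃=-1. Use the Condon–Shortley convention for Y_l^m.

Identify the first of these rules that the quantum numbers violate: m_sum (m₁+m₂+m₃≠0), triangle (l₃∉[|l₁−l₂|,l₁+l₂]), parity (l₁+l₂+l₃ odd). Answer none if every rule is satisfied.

none

m₁+m₂+m₃ = -1 + 2 − 1 = 0  ✓
triangle: |5−7|=2 ≤ l₃=4 ≤ 5+7=12  ✓
parity: l₁+l₂+l₃ = 16 is even  ✓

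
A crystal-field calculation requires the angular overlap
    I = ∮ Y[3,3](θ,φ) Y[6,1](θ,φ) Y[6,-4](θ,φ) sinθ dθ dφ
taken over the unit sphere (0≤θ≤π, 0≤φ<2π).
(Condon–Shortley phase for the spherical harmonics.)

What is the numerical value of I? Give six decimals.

0.000000

Σlᵢ=15 odd — θ-integrand is odd under cosθ→−cosθ; I=0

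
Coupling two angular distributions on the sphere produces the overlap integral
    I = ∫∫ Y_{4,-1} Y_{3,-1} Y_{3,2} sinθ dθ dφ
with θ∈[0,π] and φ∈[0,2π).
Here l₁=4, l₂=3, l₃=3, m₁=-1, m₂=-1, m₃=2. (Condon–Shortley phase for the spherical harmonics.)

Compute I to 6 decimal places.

0.145070

Checks pass: Σm=0; 10 even; l₃=3∈[1,7].
(2·4+1)(2·3+1)(2·3+1) = 441
Δ: 4! 4! 2! / 11! → 1/34650
sum: t=1:−1/72 t=2:+1/16 t=3:−1/72 = 5/144
3j²(4 3 3; 0 0 0) = Δ·Π!·Σ² = 2/77  (sign -1)
sum: t=1:−1/144 t=2:+1/48 = 1/72
3j²(4 3 3; -1 -1 2) = Δ·Π!·Σ² = 16/693  (sign -1)
combine: 4πI² = 441·2/77·16/693 = 32/121
take √, sign +1: I = 0.14506992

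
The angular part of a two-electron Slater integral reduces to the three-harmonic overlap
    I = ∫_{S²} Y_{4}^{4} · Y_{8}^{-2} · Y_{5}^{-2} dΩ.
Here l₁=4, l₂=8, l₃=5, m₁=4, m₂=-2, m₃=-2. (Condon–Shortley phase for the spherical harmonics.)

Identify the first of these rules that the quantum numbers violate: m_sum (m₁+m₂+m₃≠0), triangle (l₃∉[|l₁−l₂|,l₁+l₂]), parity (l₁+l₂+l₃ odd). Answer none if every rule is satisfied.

Σmᵢ = 0  ✓
l₃∈[|l₁−l₂|,l₁+l₂]=[4,12], have l₃=5  ✓
Σlᵢ = 17 ⇒ odd  ✗

parity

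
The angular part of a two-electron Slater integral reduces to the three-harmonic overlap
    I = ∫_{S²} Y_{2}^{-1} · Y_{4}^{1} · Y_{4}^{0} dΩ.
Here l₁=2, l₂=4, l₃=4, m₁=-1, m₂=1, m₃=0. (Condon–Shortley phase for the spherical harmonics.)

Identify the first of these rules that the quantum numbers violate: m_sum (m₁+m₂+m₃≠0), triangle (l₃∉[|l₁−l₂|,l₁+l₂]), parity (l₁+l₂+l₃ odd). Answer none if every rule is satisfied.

m₁+m₂+m₃ = -1 + 1 + 0 = 0  ✓
triangle: |2−4|=2 ≤ l₃=4 ≤ 2+4=6  ✓
parity: l₁+l₂+l₃ = 10 is even  ✓

none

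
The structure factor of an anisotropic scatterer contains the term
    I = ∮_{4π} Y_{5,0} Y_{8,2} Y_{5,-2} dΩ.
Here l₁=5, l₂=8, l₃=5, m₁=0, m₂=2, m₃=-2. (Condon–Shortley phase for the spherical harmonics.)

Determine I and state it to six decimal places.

Rules hold: Σm=0, L=18 even, 3≤5≤13.
N = 11·17·11 = 2057
Δ = 8!·2!·8!/19! = 1/37413090
Racah Σ t=3..5: t=3:−1/1036800 t=4:+1/331776 t=5:−1/1036800 = 1/921600
⇒ 3j(5 8 5; 0 0 0)² = 490/46189, sgn -1
Racah Σ t=3..5: t=3:−1/7257600 t=4:+1/829440 t=5:−1/1036800 = 1/9676800
⇒ 3j(5 8 5; 0 2 -2)² = 15/46189, sgn -1
4πI² = N·(3j₀)²·(3jₘ)² = 7350/1037153
I = +1·√(0.00708671/4π) = 0.02374747

0.023747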